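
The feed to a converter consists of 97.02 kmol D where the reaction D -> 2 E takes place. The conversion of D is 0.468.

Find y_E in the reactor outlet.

0.638

D reacted = 0.468 × 97.02 = 45.41 kmol; ν_D = −1, so ξ = 45.41/1 = 45.41 kmol.
Outlet amounts (n = n₀ + ν ξ):
  D: 97.02 − 1(45.41) = 51.61
  E: 0 + 2(45.41) = 90.81
Total out = 142.4 kmol; y_E = 90.81 / 142.4 = 0.6376.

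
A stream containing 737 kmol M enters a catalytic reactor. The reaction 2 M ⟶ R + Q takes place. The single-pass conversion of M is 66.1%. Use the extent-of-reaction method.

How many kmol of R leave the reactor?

244 kmol

M reacted = 0.661 × 737 = 487.2 kmol; ν_M = −2, so ξ = 487.2/2 = 243.6 kmol.
Outlet amounts (n = n₀ + ν ξ):
  M: 737 − 2(243.6) = 249.8
  R: 0 + 1(243.6) = 243.6
  Q: 0 + 1(243.6) = 243.6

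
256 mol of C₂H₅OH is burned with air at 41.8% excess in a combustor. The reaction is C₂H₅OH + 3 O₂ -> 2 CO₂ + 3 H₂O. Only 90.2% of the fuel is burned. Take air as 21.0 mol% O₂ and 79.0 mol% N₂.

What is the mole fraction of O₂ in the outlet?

0.0699

Stoichiometric O₂ = 3 × 256 = 768 mol; O₂ fed = 768 × 1.418 = 1089 mol.
N₂ fed = 1089 × 79/21 = 4097 mol.
Fuel reacted = 0.902 × 256 → ξ = 230.9 mol.
Outlet (n = n₀ + ν ξ):
  C₂H₅OH: 256 − 1(230.9) = 25.09
  O₂: 1089 − 3(230.9) = 396.3
  N₂: 4097 (inert)
  CO₂: 0 + 2(230.9) = 461.8
  H₂O: 0 + 3(230.9) = 692.7
Total out = 5673 mol; y_O₂ = 396.3 / 5673 = 0.06986.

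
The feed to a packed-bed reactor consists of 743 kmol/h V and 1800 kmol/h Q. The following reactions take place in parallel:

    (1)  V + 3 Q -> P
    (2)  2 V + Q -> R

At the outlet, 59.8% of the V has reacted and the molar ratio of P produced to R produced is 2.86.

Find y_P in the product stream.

Conversion of V: V consumed = 0.598 × 743 = 444.3 kmol/h = 1ξ₁ + 2ξ₂.
Selectivity: 1ξ₁ / (1ξ₂) = 2.86 → ξ₁ = 2.86 ξ₂.
Substitute: (1·2.86 + 2) ξ₂ = 444.3 → ξ₂ = 91.42 kmol/h, ξ₁ = 261.5 kmol/h.
Outlet amounts (n = n₀ + Σ ν·ξ):
  V: 743 − 1(261.5) − 2(91.42) = 298.7
  Q: 1800 − 3(261.5) − 1(91.42) = 924.2
  P: 0 + 1(261.5) = 261.5
  R: 0 + 1(91.42) = 91.42
Total out = 1576 kmol/h; y_P = 261.5 / 1576 = 0.1659.

0.166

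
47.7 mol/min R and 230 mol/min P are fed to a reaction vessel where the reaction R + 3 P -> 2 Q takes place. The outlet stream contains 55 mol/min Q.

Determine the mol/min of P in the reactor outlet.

148 mol/min

For Q: n = n₀ + 2ξ → 55 = 0 + 2ξ, giving ξ = 27.5 mol/min.
Outlet amounts (n = n₀ + ν ξ):
  R: 47.7 − 1(27.5) = 20.2
  P: 230 − 3(27.5) = 147.5
  Q: 0 + 2(27.5) = 55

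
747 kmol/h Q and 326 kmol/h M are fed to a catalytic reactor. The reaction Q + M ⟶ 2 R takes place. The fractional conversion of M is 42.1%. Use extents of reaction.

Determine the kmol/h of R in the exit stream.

M reacted = 0.421 × 326 = 137.2 kmol/h; ν_M = −1, so ξ = 137.2/1 = 137.2 kmol/h.
Outlet amounts (n = n₀ + ν ξ):
  Q: 747 − 1(137.2) = 609.8
  M: 326 − 1(137.2) = 188.8
  R: 0 + 2(137.2) = 274.5

274 kmol/h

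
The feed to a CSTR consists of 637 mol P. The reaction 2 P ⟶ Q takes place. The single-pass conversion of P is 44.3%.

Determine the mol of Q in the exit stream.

141 mol

P reacted = 0.443 × 637 = 282.2 mol; ν_P = −2, so ξ = 282.2/2 = 141.1 mol.
Outlet amounts (n = n₀ + ν ξ):
  P: 637 − 2(141.1) = 354.8
  Q: 0 + 1(141.1) = 141.1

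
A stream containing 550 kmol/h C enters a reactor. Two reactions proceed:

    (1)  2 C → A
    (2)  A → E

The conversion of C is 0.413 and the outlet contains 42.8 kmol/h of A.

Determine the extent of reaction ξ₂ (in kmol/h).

ξ₂ = 70.8 kmol/h

Conversion of C: C consumed = 2ξ₁ = 0.413 × 550 → ξ₁ = 113.6 kmol/h.
A balance: n_A = 0 + 1ξ₁ − 1ξ₂ = 42.8 → ξ₂ = (1·113.6 − 42.8)/1 = 70.77 kmol/h.
Outlet amounts (n = n₀ + Σ ν·ξ):
  C: 550 − 2(113.6) = 322.9
  A: 0 + 1(113.6) − 1(70.77) = 42.8
  E: 0 + 1(70.77) = 70.77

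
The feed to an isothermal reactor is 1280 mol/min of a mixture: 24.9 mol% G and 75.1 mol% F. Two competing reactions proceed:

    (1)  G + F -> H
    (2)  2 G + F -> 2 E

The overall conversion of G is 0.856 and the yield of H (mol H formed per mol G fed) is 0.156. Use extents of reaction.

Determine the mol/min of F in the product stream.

800 mol/min

Yield of H: 1ξ₁ / 318.7 = 0.156 → ξ₁ = 49.72 mol/min.
Conversion of G: 1ξ₁ + 2ξ₂ = 0.856 × 318.7 = 272.8 → ξ₂ = 111.6 mol/min.
Outlet amounts (n = n₀ + Σ ν·ξ):
  G: 318.7 − 1(49.72) − 2(111.6) = 45.9
  F: 961.3 − 1(49.72) − 1(111.6) = 800
  H: 0 + 1(49.72) = 49.72
  E: 0 + 2(111.6) = 223.1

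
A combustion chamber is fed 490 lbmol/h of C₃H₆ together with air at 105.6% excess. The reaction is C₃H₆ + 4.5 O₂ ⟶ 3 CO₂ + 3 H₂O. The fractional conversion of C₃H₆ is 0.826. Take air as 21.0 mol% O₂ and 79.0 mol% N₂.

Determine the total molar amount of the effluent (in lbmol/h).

22300 lbmol/h

Stoichiometric O₂ = 4.5 × 490 = 2205 lbmol/h; O₂ fed = 2205 × 2.056 = 4533 lbmol/h.
N₂ fed = 4533 × 79/21 = 17050 lbmol/h.
Fuel reacted = 0.826 × 490 → ξ = 404.7 lbmol/h.
Outlet (n = n₀ + ν ξ):
  C₃H₆: 490 − 1(404.7) = 85.26
  O₂: 4533 − 4.5(404.7) = 2712
  N₂: 17050 (inert)
  CO₂: 0 + 3(404.7) = 1214
  H₂O: 0 + 3(404.7) = 1214
Total out = 85.26 + 2712 + 17050 + 1214 + 1214 = 22280 lbmol/h.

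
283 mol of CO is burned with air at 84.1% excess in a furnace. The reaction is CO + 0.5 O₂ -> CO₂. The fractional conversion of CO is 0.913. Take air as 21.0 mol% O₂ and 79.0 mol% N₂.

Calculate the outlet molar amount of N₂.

Stoichiometric O₂ = 0.5 × 283 = 141.5 mol; O₂ fed = 141.5 × 1.841 = 260.5 mol.
N₂ fed = 260.5 × 79/21 = 980 mol.
Fuel reacted = 0.913 × 283 → ξ = 258.4 mol.
Outlet (n = n₀ + ν ξ):
  CO: 283 − 1(258.4) = 24.62
  O₂: 260.5 − 0.5(258.4) = 131.3
  N₂: 980 (inert)
  CO₂: 0 + 1(258.4) = 258.4

980 mol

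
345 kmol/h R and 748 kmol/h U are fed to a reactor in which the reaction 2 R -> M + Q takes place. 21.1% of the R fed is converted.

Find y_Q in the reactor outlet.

0.0333

R reacted = 0.211 × 345 = 72.8 kmol/h; ν_R = −2, so ξ = 72.8/2 = 36.4 kmol/h.
Outlet amounts (n = n₀ + ν ξ):
  R: 345 − 2(36.4) = 272.2
  M: 0 + 1(36.4) = 36.4
  Q: 0 + 1(36.4) = 36.4
  U: 748 (inert)
Total out = 1093 kmol/h; y_Q = 36.4 / 1093 = 0.0333.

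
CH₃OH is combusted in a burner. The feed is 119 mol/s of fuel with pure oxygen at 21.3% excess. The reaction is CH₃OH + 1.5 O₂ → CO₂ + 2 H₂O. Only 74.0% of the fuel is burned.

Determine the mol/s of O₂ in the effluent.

84.4 mol/s

Stoichiometric O₂ = 1.5 × 119 = 178.5 mol/s; O₂ fed = 178.5 × 1.213 = 216.5 mol/s.
Fuel reacted = 0.74 × 119 → ξ = 88.06 mol/s.
Outlet (n = n₀ + ν ξ):
  CH₃OH: 119 − 1(88.06) = 30.94
  O₂: 216.5 − 1.5(88.06) = 84.43
  CO₂: 0 + 1(88.06) = 88.06
  H₂O: 0 + 2(88.06) = 176.1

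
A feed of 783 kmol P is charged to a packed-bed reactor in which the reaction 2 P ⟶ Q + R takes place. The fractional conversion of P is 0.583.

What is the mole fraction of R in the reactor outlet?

P reacted = 0.583 × 783 = 456.5 kmol; ν_P = −2, so ξ = 456.5/2 = 228.2 kmol.
Outlet amounts (n = n₀ + ν ξ):
  P: 783 − 2(228.2) = 326.5
  Q: 0 + 1(228.2) = 228.2
  R: 0 + 1(228.2) = 228.2
Total out = 783 kmol; y_R = 228.2 / 783 = 0.2915.

0.291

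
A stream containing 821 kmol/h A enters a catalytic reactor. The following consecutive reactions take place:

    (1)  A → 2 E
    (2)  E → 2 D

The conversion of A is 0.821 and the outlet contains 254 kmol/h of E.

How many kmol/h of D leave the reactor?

2190 kmol/h

Conversion of A: A consumed = 1ξ₁ = 0.821 × 821 → ξ₁ = 674 kmol/h.
E balance: n_E = 0 + 2ξ₁ − 1ξ₂ = 254 → ξ₂ = (2·674 − 254)/1 = 1094 kmol/h.
Outlet amounts (n = n₀ + Σ ν·ξ):
  A: 821 − 1(674) = 147
  E: 0 + 2(674) − 1(1094) = 254
  D: 0 + 2(1094) = 2188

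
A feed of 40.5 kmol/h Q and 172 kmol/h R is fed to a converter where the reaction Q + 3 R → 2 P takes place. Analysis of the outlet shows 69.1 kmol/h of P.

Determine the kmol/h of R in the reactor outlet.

For P: n = n₀ + 2ξ → 69.1 = 0 + 2ξ, giving ξ = 34.55 kmol/h.
Outlet amounts (n = n₀ + ν ξ):
  Q: 40.5 − 1(34.55) = 5.95
  R: 172 − 3(34.55) = 68.35
  P: 0 + 2(34.55) = 69.1

68.4 kmol/h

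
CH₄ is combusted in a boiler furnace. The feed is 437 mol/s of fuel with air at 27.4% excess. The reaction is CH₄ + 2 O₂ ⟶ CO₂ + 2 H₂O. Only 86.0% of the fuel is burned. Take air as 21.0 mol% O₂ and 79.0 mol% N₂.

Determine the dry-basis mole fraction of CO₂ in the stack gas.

0.0754

Stoichiometric O₂ = 2 × 437 = 874 mol/s; O₂ fed = 874 × 1.274 = 1113 mol/s.
N₂ fed = 1113 × 79/21 = 4189 mol/s.
Fuel reacted = 0.86 × 437 → ξ = 375.8 mol/s.
Outlet (n = n₀ + ν ξ):
  CH₄: 437 − 1(375.8) = 61.18
  O₂: 1113 − 2(375.8) = 361.8
  N₂: 4189 (inert)
  CO₂: 0 + 1(375.8) = 375.8
  H₂O: 0 + 2(375.8) = 751.6
Dry total = 4988 mol/s; y_CO₂ (dry) = 375.8 / 4988 = 0.07535.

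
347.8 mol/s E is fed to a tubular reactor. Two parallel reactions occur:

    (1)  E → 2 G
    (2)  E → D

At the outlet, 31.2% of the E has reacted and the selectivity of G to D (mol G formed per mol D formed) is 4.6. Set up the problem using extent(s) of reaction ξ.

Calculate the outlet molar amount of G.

151 mol/s

Conversion of E: E consumed = 0.312 × 347.8 = 108.5 mol/s = 1ξ₁ + 1ξ₂.
Selectivity: 2ξ₁ / (1ξ₂) = 4.6 → ξ₁ = 2.3 ξ₂.
Substitute: (1·2.3 + 1) ξ₂ = 108.5 → ξ₂ = 32.88 mol/s, ξ₁ = 75.63 mol/s.
Outlet amounts (n = n₀ + Σ ν·ξ):
  E: 347.8 − 1(75.63) − 1(32.88) = 239.3
  G: 0 + 2(75.63) = 151.3
  D: 0 + 1(32.88) = 32.88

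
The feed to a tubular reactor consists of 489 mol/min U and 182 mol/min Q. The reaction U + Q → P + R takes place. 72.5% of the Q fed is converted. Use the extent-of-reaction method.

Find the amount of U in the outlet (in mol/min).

Q reacted = 0.725 × 182 = 131.9 mol/min; ν_Q = −1, so ξ = 131.9/1 = 131.9 mol/min.
Outlet amounts (n = n₀ + ν ξ):
  U: 489 − 1(131.9) = 357.1
  Q: 182 − 1(131.9) = 50.05
  P: 0 + 1(131.9) = 131.9
  R: 0 + 1(131.9) = 131.9

357 mol/min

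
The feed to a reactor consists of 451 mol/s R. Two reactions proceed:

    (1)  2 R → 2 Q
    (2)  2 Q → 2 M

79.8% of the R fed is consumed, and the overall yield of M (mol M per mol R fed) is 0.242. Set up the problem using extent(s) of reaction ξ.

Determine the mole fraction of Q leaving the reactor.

Conversion of R: R consumed = 2ξ₁ = 0.798 × 451 → ξ₁ = 179.9 mol/s.
Yield of M: 2ξ₂ / 451 = 0.242 → ξ₂ = 54.57 mol/s.
Outlet amounts (n = n₀ + Σ ν·ξ):
  R: 451 − 2(179.9) = 91.1
  Q: 0 + 2(179.9) − 2(54.57) = 250.8
  M: 0 + 2(54.57) = 109.1
Total out = 451 mol/s; y_Q = 250.8 / 451 = 0.556.

0.556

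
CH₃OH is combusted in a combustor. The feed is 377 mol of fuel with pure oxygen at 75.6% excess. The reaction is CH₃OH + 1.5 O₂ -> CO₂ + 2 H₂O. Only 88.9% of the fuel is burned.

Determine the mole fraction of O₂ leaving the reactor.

0.319

Stoichiometric O₂ = 1.5 × 377 = 565.5 mol; O₂ fed = 565.5 × 1.756 = 993 mol.
Fuel reacted = 0.889 × 377 → ξ = 335.2 mol.
Outlet (n = n₀ + ν ξ):
  CH₃OH: 377 − 1(335.2) = 41.85
  O₂: 993 − 1.5(335.2) = 490.3
  CO₂: 0 + 1(335.2) = 335.2
  H₂O: 0 + 2(335.2) = 670.3
Total out = 1538 mol; y_O₂ = 490.3 / 1538 = 0.3189.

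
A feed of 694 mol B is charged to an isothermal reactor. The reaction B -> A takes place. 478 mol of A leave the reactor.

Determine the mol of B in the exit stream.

For A: n = n₀ + 1ξ → 478 = 0 + 1ξ, giving ξ = 478 mol.
Outlet amounts (n = n₀ + ν ξ):
  B: 694 − 1(478) = 216
  A: 0 + 1(478) = 478

216 mol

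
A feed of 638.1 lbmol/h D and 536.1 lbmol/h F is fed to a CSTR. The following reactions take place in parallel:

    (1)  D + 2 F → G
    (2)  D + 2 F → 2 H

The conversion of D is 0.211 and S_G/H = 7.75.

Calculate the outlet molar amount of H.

Conversion of D: D consumed = 0.211 × 638.1 = 134.6 lbmol/h = 1ξ₁ + 1ξ₂.
Selectivity: 1ξ₁ / (2ξ₂) = 7.75 → ξ₁ = 15.5 ξ₂.
Substitute: (1·15.5 + 1) ξ₂ = 134.6 → ξ₂ = 8.16 lbmol/h, ξ₁ = 126.5 lbmol/h.
Outlet amounts (n = n₀ + Σ ν·ξ):
  D: 638.1 − 1(126.5) − 1(8.16) = 503.5
  F: 536.1 − 2(126.5) − 2(8.16) = 266.8
  G: 0 + 1(126.5) = 126.5
  H: 0 + 2(8.16) = 16.32

16.3 lbmol/h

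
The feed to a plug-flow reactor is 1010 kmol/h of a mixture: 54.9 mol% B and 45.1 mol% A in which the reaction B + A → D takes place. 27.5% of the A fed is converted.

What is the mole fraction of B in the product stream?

0.485

A reacted = 0.275 × 455.5 = 125.3 kmol/h; ν_A = −1, so ξ = 125.3/1 = 125.3 kmol/h.
Outlet amounts (n = n₀ + ν ξ):
  B: 554.5 − 1(125.3) = 429.2
  A: 455.5 − 1(125.3) = 330.2
  D: 0 + 1(125.3) = 125.3
Total out = 884.7 kmol/h; y_B = 429.2 / 884.7 = 0.4851.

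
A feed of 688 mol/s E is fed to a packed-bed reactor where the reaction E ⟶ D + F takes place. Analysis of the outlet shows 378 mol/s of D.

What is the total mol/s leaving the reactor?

1070 mol/s

For D: n = n₀ + 1ξ → 378 = 0 + 1ξ, giving ξ = 378 mol/s.
Outlet amounts (n = n₀ + ν ξ):
  E: 688 − 1(378) = 310
  D: 0 + 1(378) = 378
  F: 0 + 1(378) = 378
Total out = 310 + 378 + 378 = 1066 mol/s.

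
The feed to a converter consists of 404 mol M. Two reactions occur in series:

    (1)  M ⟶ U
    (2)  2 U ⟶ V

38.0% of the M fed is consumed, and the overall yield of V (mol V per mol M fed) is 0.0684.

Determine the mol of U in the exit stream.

Conversion of M: M consumed = 1ξ₁ = 0.38 × 404 → ξ₁ = 153.5 mol.
Yield of V: 1ξ₂ / 404 = 0.0684 → ξ₂ = 27.63 mol.
Outlet amounts (n = n₀ + Σ ν·ξ):
  M: 404 − 1(153.5) = 250.5
  U: 0 + 1(153.5) − 2(27.63) = 98.25
  V: 0 + 1(27.63) = 27.63

98.3 mol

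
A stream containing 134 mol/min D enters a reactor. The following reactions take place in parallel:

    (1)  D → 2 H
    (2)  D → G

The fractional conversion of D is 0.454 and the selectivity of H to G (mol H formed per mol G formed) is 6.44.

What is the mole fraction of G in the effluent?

0.0799

Conversion of D: D consumed = 0.454 × 134 = 60.84 mol/min = 1ξ₁ + 1ξ₂.
Selectivity: 2ξ₁ / (1ξ₂) = 6.44 → ξ₁ = 3.22 ξ₂.
Substitute: (1·3.22 + 1) ξ₂ = 60.84 → ξ₂ = 14.42 mol/min, ξ₁ = 46.42 mol/min.
Outlet amounts (n = n₀ + Σ ν·ξ):
  D: 134 − 1(46.42) − 1(14.42) = 73.16
  H: 0 + 2(46.42) = 92.84
  G: 0 + 1(14.42) = 14.42
Total out = 180.4 mol/min; y_G = 14.42 / 180.4 = 0.0799.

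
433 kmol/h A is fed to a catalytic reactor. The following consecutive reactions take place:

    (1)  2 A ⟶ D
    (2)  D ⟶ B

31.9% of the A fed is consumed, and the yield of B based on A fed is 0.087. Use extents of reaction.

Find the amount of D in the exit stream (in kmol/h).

Conversion of A: A consumed = 2ξ₁ = 0.319 × 433 → ξ₁ = 69.06 kmol/h.
Yield of B: 1ξ₂ / 433 = 0.087 → ξ₂ = 37.67 kmol/h.
Outlet amounts (n = n₀ + Σ ν·ξ):
  A: 433 − 2(69.06) = 294.9
  D: 0 + 1(69.06) − 1(37.67) = 31.39
  B: 0 + 1(37.67) = 37.67

31.4 kmol/h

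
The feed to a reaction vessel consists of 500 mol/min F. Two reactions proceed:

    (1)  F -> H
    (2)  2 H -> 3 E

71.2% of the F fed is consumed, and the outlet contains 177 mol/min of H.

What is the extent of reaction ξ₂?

ξ₂ = 89.5 mol/min

Conversion of F: F consumed = 1ξ₁ = 0.712 × 500 → ξ₁ = 356 mol/min.
H balance: n_H = 0 + 1ξ₁ − 2ξ₂ = 177 → ξ₂ = (1·356 − 177)/2 = 89.5 mol/min.
Outlet amounts (n = n₀ + Σ ν·ξ):
  F: 500 − 1(356) = 144
  H: 0 + 1(356) − 2(89.5) = 177
  E: 0 + 3(89.5) = 268.5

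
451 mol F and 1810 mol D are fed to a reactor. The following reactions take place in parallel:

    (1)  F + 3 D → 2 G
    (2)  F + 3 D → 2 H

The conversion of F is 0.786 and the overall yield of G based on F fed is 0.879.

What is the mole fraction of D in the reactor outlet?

0.481

Yield of G: 2ξ₁ / 451 = 0.879 → ξ₁ = 198.2 mol.
Conversion of F: 1ξ₁ + 1ξ₂ = 0.786 × 451 = 354.5 → ξ₂ = 156.3 mol.
Outlet amounts (n = n₀ + Σ ν·ξ):
  F: 451 − 1(198.2) − 1(156.3) = 96.51
  D: 1810 − 3(198.2) − 3(156.3) = 746.5
  G: 0 + 2(198.2) = 396.4
  H: 0 + 2(156.3) = 312.5
Total out = 1552 mol; y_D = 746.5 / 1552 = 0.481.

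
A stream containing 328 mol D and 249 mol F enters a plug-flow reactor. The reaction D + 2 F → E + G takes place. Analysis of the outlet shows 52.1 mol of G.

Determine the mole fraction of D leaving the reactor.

For G: n = n₀ + 1ξ → 52.1 = 0 + 1ξ, giving ξ = 52.1 mol.
Outlet amounts (n = n₀ + ν ξ):
  D: 328 − 1(52.1) = 275.9
  F: 249 − 2(52.1) = 144.8
  E: 0 + 1(52.1) = 52.1
  G: 0 + 1(52.1) = 52.1
Total out = 524.9 mol; y_D = 275.9 / 524.9 = 0.5256.

0.526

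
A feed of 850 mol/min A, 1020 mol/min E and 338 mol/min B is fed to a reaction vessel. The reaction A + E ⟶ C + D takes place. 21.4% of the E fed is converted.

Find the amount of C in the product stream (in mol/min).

218 mol/min

E reacted = 0.214 × 1020 = 218.3 mol/min; ν_E = −1, so ξ = 218.3/1 = 218.3 mol/min.
Outlet amounts (n = n₀ + ν ξ):
  A: 850 − 1(218.3) = 631.7
  E: 1020 − 1(218.3) = 801.7
  C: 0 + 1(218.3) = 218.3
  D: 0 + 1(218.3) = 218.3
  B: 338 (inert)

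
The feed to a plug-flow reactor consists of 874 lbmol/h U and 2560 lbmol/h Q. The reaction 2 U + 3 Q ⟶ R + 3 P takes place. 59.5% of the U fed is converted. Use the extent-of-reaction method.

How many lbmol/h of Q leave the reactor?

1780 lbmol/h

U reacted = 0.595 × 874 = 520 lbmol/h; ν_U = −2, so ξ = 520/2 = 260 lbmol/h.
Outlet amounts (n = n₀ + ν ξ):
  U: 874 − 2(260) = 354
  Q: 2560 − 3(260) = 1780
  R: 0 + 1(260) = 260
  P: 0 + 3(260) = 780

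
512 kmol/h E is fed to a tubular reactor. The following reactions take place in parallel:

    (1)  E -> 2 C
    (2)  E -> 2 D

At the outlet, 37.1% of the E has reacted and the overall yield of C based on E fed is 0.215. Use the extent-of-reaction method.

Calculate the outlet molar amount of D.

270 kmol/h

Yield of C: 2ξ₁ / 512 = 0.215 → ξ₁ = 55.04 kmol/h.
Conversion of E: 1ξ₁ + 1ξ₂ = 0.371 × 512 = 190 → ξ₂ = 134.9 kmol/h.
Outlet amounts (n = n₀ + Σ ν·ξ):
  E: 512 − 1(55.04) − 1(134.9) = 322
  C: 0 + 2(55.04) = 110.1
  D: 0 + 2(134.9) = 269.8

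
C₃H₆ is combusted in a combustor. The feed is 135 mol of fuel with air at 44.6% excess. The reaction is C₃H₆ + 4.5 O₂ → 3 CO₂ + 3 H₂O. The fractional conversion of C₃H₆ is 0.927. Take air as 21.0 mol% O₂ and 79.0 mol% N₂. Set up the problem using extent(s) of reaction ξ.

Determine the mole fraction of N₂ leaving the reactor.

0.754

Stoichiometric O₂ = 4.5 × 135 = 607.5 mol; O₂ fed = 607.5 × 1.446 = 878.4 mol.
N₂ fed = 878.4 × 79/21 = 3305 mol.
Fuel reacted = 0.927 × 135 → ξ = 125.1 mol.
Outlet (n = n₀ + ν ξ):
  C₃H₆: 135 − 1(125.1) = 9.855
  O₂: 878.4 − 4.5(125.1) = 315.3
  N₂: 3305 (inert)
  CO₂: 0 + 3(125.1) = 375.4
  H₂O: 0 + 3(125.1) = 375.4
Total out = 4381 mol; y_N₂ = 3305 / 4381 = 0.7544.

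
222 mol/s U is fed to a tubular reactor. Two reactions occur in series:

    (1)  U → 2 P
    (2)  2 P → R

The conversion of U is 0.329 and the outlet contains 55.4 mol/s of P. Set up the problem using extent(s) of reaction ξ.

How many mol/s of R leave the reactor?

Conversion of U: U consumed = 1ξ₁ = 0.329 × 222 → ξ₁ = 73.04 mol/s.
P balance: n_P = 0 + 2ξ₁ − 2ξ₂ = 55.4 → ξ₂ = (2·73.04 − 55.4)/2 = 45.34 mol/s.
Outlet amounts (n = n₀ + Σ ν·ξ):
  U: 222 − 1(73.04) = 149
  P: 0 + 2(73.04) − 2(45.34) = 55.4
  R: 0 + 1(45.34) = 45.34

45.3 mol/s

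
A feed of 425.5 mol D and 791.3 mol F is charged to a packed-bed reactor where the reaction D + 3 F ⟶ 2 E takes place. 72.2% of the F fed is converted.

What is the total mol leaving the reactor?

836 mol

F reacted = 0.722 × 791.3 = 571.3 mol; ν_F = −3, so ξ = 571.3/3 = 190.4 mol.
Outlet amounts (n = n₀ + ν ξ):
  D: 425.5 − 1(190.4) = 235.1
  F: 791.3 − 3(190.4) = 220
  E: 0 + 2(190.4) = 380.9
Total out = 235.1 + 220 + 380.9 = 835.9 mol.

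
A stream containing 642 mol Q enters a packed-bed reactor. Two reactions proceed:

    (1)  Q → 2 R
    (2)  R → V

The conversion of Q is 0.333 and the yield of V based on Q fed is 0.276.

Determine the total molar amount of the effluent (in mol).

856 mol

Conversion of Q: Q consumed = 1ξ₁ = 0.333 × 642 → ξ₁ = 213.8 mol.
Yield of V: 1ξ₂ / 642 = 0.276 → ξ₂ = 177.2 mol.
Outlet amounts (n = n₀ + Σ ν·ξ):
  Q: 642 − 1(213.8) = 428.2
  R: 0 + 2(213.8) − 1(177.2) = 250.4
  V: 0 + 1(177.2) = 177.2
Total out = 428.2 + 250.4 + 177.2 = 855.8 mol.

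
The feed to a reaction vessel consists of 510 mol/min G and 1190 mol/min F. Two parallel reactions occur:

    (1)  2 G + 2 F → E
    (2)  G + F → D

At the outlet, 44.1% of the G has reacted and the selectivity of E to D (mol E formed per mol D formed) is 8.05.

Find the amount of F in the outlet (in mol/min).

965 mol/min

Conversion of G: G consumed = 0.441 × 510 = 224.9 mol/min = 2ξ₁ + 1ξ₂.
Selectivity: 1ξ₁ / (1ξ₂) = 8.05 → ξ₁ = 8.05 ξ₂.
Substitute: (2·8.05 + 1) ξ₂ = 224.9 → ξ₂ = 13.15 mol/min, ξ₁ = 105.9 mol/min.
Outlet amounts (n = n₀ + Σ ν·ξ):
  G: 510 − 2(105.9) − 1(13.15) = 285.1
  F: 1190 − 2(105.9) − 1(13.15) = 965.1
  E: 0 + 1(105.9) = 105.9
  D: 0 + 1(13.15) = 13.15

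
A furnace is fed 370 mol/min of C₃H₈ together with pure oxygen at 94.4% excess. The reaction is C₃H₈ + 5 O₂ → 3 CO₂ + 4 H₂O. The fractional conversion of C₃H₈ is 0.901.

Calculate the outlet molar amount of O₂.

Stoichiometric O₂ = 5 × 370 = 1850 mol/min; O₂ fed = 1850 × 1.944 = 3596 mol/min.
Fuel reacted = 0.901 × 370 → ξ = 333.4 mol/min.
Outlet (n = n₀ + ν ξ):
  C₃H₈: 370 − 1(333.4) = 36.63
  O₂: 3596 − 5(333.4) = 1930
  CO₂: 0 + 3(333.4) = 1000
  H₂O: 0 + 4(333.4) = 1333

1930 mol/min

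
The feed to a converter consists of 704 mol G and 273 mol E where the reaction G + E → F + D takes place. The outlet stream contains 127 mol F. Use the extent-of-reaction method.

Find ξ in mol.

For F: n = n₀ + 1ξ → 127 = 0 + 1ξ, giving ξ = 127 mol.
Outlet amounts (n = n₀ + ν ξ):
  G: 704 − 1(127) = 577
  E: 273 − 1(127) = 146
  F: 0 + 1(127) = 127
  D: 0 + 1(127) = 127

ξ = 127 mol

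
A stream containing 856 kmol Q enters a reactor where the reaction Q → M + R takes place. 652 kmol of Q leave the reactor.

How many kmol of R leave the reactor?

For Q: n = n₀ − 1ξ → 652 = 856 − 1ξ, giving ξ = 204 kmol.
Outlet amounts (n = n₀ + ν ξ):
  Q: 856 − 1(204) = 652
  M: 0 + 1(204) = 204
  R: 0 + 1(204) = 204

204 kmol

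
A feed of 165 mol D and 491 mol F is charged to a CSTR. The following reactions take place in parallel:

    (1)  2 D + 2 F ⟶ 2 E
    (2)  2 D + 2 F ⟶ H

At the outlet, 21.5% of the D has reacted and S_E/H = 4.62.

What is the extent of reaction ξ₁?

Conversion of D: D consumed = 0.215 × 165 = 35.48 mol = 2ξ₁ + 2ξ₂.
Selectivity: 2ξ₁ / (1ξ₂) = 4.62 → ξ₁ = 2.31 ξ₂.
Substitute: (2·2.31 + 2) ξ₂ = 35.48 → ξ₂ = 5.359 mol, ξ₁ = 12.38 mol.
Outlet amounts (n = n₀ + Σ ν·ξ):
  D: 165 − 2(12.38) − 2(5.359) = 129.5
  F: 491 − 2(12.38) − 2(5.359) = 455.5
  E: 0 + 2(12.38) = 24.76
  H: 0 + 1(5.359) = 5.359

ξ₁ = 12.4 mol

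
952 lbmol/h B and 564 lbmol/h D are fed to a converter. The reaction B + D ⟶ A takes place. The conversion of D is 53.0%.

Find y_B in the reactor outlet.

0.537

D reacted = 0.53 × 564 = 298.9 lbmol/h; ν_D = −1, so ξ = 298.9/1 = 298.9 lbmol/h.
Outlet amounts (n = n₀ + ν ξ):
  B: 952 − 1(298.9) = 653.1
  D: 564 − 1(298.9) = 265.1
  A: 0 + 1(298.9) = 298.9
Total out = 1217 lbmol/h; y_B = 653.1 / 1217 = 0.5366.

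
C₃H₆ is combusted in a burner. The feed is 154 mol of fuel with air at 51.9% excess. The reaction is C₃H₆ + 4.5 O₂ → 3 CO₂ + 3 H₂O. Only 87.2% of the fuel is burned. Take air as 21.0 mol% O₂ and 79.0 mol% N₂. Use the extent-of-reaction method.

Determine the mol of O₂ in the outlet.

Stoichiometric O₂ = 4.5 × 154 = 693 mol; O₂ fed = 693 × 1.519 = 1053 mol.
N₂ fed = 1053 × 79/21 = 3960 mol.
Fuel reacted = 0.872 × 154 → ξ = 134.3 mol.
Outlet (n = n₀ + ν ξ):
  C₃H₆: 154 − 1(134.3) = 19.71
  O₂: 1053 − 4.5(134.3) = 448.4
  N₂: 3960 (inert)
  CO₂: 0 + 3(134.3) = 402.9
  H₂O: 0 + 3(134.3) = 402.9

448 mol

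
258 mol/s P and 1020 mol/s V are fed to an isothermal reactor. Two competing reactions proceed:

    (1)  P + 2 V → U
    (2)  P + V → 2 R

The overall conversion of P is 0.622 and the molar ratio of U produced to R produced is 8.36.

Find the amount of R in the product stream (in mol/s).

18.1 mol/s

Conversion of P: P consumed = 0.622 × 258 = 160.5 mol/s = 1ξ₁ + 1ξ₂.
Selectivity: 1ξ₁ / (2ξ₂) = 8.36 → ξ₁ = 16.72 ξ₂.
Substitute: (1·16.72 + 1) ξ₂ = 160.5 → ξ₂ = 9.056 mol/s, ξ₁ = 151.4 mol/s.
Outlet amounts (n = n₀ + Σ ν·ξ):
  P: 258 − 1(151.4) − 1(9.056) = 97.52
  V: 1020 − 2(151.4) − 1(9.056) = 708.1
  U: 0 + 1(151.4) = 151.4
  R: 0 + 2(9.056) = 18.11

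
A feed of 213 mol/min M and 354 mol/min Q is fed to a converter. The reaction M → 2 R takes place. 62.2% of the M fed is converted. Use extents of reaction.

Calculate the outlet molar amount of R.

265 mol/min

M reacted = 0.622 × 213 = 132.5 mol/min; ν_M = −1, so ξ = 132.5/1 = 132.5 mol/min.
Outlet amounts (n = n₀ + ν ξ):
  M: 213 − 1(132.5) = 80.51
  R: 0 + 2(132.5) = 265
  Q: 354 (inert)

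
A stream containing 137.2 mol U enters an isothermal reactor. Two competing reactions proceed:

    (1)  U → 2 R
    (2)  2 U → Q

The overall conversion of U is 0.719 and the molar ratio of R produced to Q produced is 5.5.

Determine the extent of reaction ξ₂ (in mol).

Conversion of U: U consumed = 0.719 × 137.2 = 98.65 mol = 1ξ₁ + 2ξ₂.
Selectivity: 2ξ₁ / (1ξ₂) = 5.5 → ξ₁ = 2.75 ξ₂.
Substitute: (1·2.75 + 2) ξ₂ = 98.65 → ξ₂ = 20.77 mol, ξ₁ = 57.11 mol.
Outlet amounts (n = n₀ + Σ ν·ξ):
  U: 137.2 − 1(57.11) − 2(20.77) = 38.55
  R: 0 + 2(57.11) = 114.2
  Q: 0 + 1(20.77) = 20.77

ξ₂ = 20.8 mol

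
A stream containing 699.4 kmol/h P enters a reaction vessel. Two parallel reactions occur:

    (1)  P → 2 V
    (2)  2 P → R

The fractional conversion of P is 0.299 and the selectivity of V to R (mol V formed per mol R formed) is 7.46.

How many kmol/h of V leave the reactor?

Conversion of P: P consumed = 0.299 × 699.4 = 209.1 kmol/h = 1ξ₁ + 2ξ₂.
Selectivity: 2ξ₁ / (1ξ₂) = 7.46 → ξ₁ = 3.73 ξ₂.
Substitute: (1·3.73 + 2) ξ₂ = 209.1 → ξ₂ = 36.5 kmol/h, ξ₁ = 136.1 kmol/h.
Outlet amounts (n = n₀ + Σ ν·ξ):
  P: 699.4 − 1(136.1) − 2(36.5) = 490.3
  V: 0 + 2(136.1) = 272.3
  R: 0 + 1(36.5) = 36.5

272 kmol/h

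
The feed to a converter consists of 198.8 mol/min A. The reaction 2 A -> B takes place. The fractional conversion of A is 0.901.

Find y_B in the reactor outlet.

A reacted = 0.901 × 198.8 = 179.1 mol/min; ν_A = −2, so ξ = 179.1/2 = 89.56 mol/min.
Outlet amounts (n = n₀ + ν ξ):
  A: 198.8 − 2(89.56) = 19.68
  B: 0 + 1(89.56) = 89.56
Total out = 109.2 mol/min; y_B = 89.56 / 109.2 = 0.8198.

0.82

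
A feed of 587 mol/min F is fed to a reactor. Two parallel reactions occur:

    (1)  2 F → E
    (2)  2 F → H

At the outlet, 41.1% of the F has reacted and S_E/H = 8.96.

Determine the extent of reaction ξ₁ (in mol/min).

Conversion of F: F consumed = 0.411 × 587 = 241.3 mol/min = 2ξ₁ + 2ξ₂.
Selectivity: 1ξ₁ / (1ξ₂) = 8.96 → ξ₁ = 8.96 ξ₂.
Substitute: (2·8.96 + 2) ξ₂ = 241.3 → ξ₂ = 12.11 mol/min, ξ₁ = 108.5 mol/min.
Outlet amounts (n = n₀ + Σ ν·ξ):
  F: 587 − 2(108.5) − 2(12.11) = 345.7
  E: 0 + 1(108.5) = 108.5
  H: 0 + 1(12.11) = 12.11

ξ₁ = 109 mol/min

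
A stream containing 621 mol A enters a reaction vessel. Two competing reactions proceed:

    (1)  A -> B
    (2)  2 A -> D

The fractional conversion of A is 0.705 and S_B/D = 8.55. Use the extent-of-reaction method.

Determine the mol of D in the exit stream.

41.5 mol

Conversion of A: A consumed = 0.705 × 621 = 437.8 mol = 1ξ₁ + 2ξ₂.
Selectivity: 1ξ₁ / (1ξ₂) = 8.55 → ξ₁ = 8.55 ξ₂.
Substitute: (1·8.55 + 2) ξ₂ = 437.8 → ξ₂ = 41.5 mol, ξ₁ = 354.8 mol.
Outlet amounts (n = n₀ + Σ ν·ξ):
  A: 621 − 1(354.8) − 2(41.5) = 183.2
  B: 0 + 1(354.8) = 354.8
  D: 0 + 1(41.5) = 41.5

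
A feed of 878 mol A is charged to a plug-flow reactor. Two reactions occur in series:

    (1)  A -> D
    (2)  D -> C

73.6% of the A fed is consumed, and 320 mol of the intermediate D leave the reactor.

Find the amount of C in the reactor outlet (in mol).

Conversion of A: A consumed = 1ξ₁ = 0.736 × 878 → ξ₁ = 646.2 mol.
D balance: n_D = 0 + 1ξ₁ − 1ξ₂ = 320 → ξ₂ = (1·646.2 − 320)/1 = 326.2 mol.
Outlet amounts (n = n₀ + Σ ν·ξ):
  A: 878 − 1(646.2) = 231.8
  D: 0 + 1(646.2) − 1(326.2) = 320
  C: 0 + 1(326.2) = 326.2

326 mol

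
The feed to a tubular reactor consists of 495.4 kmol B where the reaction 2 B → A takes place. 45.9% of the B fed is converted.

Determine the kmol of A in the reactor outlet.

B reacted = 0.459 × 495.4 = 227.4 kmol; ν_B = −2, so ξ = 227.4/2 = 113.7 kmol.
Outlet amounts (n = n₀ + ν ξ):
  B: 495.4 − 2(113.7) = 268
  A: 0 + 1(113.7) = 113.7

114 kmol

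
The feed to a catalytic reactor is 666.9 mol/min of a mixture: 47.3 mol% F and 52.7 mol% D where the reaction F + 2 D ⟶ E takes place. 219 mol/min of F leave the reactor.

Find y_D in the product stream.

0.335

For F: n = n₀ − 1ξ → 219 = 315.4 − 1ξ, giving ξ = 96.44 mol/min.
Outlet amounts (n = n₀ + ν ξ):
  F: 315.4 − 1(96.44) = 219
  D: 351.5 − 2(96.44) = 158.6
  E: 0 + 1(96.44) = 96.44
Total out = 474 mol/min; y_D = 158.6 / 474 = 0.3345.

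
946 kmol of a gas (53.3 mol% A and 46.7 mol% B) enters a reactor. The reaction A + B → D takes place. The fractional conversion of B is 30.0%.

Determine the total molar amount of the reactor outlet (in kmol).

B reacted = 0.3 × 441.8 = 132.5 kmol; ν_B = −1, so ξ = 132.5/1 = 132.5 kmol.
Outlet amounts (n = n₀ + ν ξ):
  A: 504.2 − 1(132.5) = 371.7
  B: 441.8 − 1(132.5) = 309.2
  D: 0 + 1(132.5) = 132.5
Total out = 371.7 + 309.2 + 132.5 = 813.5 kmol.

813 kmol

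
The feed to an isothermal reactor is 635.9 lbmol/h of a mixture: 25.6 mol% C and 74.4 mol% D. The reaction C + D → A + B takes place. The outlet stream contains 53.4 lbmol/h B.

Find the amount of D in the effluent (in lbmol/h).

For B: n = n₀ + 1ξ → 53.4 = 0 + 1ξ, giving ξ = 53.4 lbmol/h.
Outlet amounts (n = n₀ + ν ξ):
  C: 162.8 − 1(53.4) = 109.4
  D: 473.1 − 1(53.4) = 419.7
  A: 0 + 1(53.4) = 53.4
  B: 0 + 1(53.4) = 53.4

420 lbmol/h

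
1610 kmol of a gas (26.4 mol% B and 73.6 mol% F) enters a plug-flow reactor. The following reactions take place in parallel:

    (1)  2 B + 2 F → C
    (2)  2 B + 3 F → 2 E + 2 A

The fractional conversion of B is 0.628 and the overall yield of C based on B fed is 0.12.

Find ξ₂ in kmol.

ξ₂ = 82.5 kmol

Yield of C: 1ξ₁ / 425 = 0.12 → ξ₁ = 51 kmol.
Conversion of B: 2ξ₁ + 2ξ₂ = 0.628 × 425 = 266.9 → ξ₂ = 82.46 kmol.
Outlet amounts (n = n₀ + Σ ν·ξ):
  B: 425 − 2(51) − 2(82.46) = 158.1
  F: 1185 − 2(51) − 3(82.46) = 835.6
  C: 0 + 1(51) = 51
  E: 0 + 2(82.46) = 164.9
  A: 0 + 2(82.46) = 164.9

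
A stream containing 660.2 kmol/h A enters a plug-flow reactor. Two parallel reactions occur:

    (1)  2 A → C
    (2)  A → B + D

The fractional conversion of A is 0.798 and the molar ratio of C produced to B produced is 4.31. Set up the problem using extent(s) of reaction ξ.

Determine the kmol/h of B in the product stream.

Conversion of A: A consumed = 0.798 × 660.2 = 526.8 kmol/h = 2ξ₁ + 1ξ₂.
Selectivity: 1ξ₁ / (1ξ₂) = 4.31 → ξ₁ = 4.31 ξ₂.
Substitute: (2·4.31 + 1) ξ₂ = 526.8 → ξ₂ = 54.77 kmol/h, ξ₁ = 236 kmol/h.
Outlet amounts (n = n₀ + Σ ν·ξ):
  A: 660.2 − 2(236) − 1(54.77) = 133.4
  C: 0 + 1(236) = 236
  B: 0 + 1(54.77) = 54.77
  D: 0 + 1(54.77) = 54.77

54.8 kmol/h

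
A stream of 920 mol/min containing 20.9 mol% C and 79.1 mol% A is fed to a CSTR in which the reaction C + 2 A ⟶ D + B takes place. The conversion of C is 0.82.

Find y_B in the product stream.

C reacted = 0.82 × 192.3 = 157.7 mol/min; ν_C = −1, so ξ = 157.7/1 = 157.7 mol/min.
Outlet amounts (n = n₀ + ν ξ):
  C: 192.3 − 1(157.7) = 34.61
  A: 727.7 − 2(157.7) = 412.4
  D: 0 + 1(157.7) = 157.7
  B: 0 + 1(157.7) = 157.7
Total out = 762.3 mol/min; y_B = 157.7 / 762.3 = 0.2068.

0.207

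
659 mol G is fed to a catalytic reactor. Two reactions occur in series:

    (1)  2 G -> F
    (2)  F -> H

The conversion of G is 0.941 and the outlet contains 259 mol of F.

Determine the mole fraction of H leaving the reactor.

Conversion of G: G consumed = 2ξ₁ = 0.941 × 659 → ξ₁ = 310.1 mol.
F balance: n_F = 0 + 1ξ₁ − 1ξ₂ = 259 → ξ₂ = (1·310.1 − 259)/1 = 51.06 mol.
Outlet amounts (n = n₀ + Σ ν·ξ):
  G: 659 − 2(310.1) = 38.88
  F: 0 + 1(310.1) − 1(51.06) = 259
  H: 0 + 1(51.06) = 51.06
Total out = 348.9 mol; y_H = 51.06 / 348.9 = 0.1463.

0.146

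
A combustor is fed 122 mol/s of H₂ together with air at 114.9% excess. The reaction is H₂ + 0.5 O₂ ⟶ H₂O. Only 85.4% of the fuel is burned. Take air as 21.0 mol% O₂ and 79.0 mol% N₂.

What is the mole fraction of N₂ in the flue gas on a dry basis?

0.836

Stoichiometric O₂ = 0.5 × 122 = 61 mol/s; O₂ fed = 61 × 2.149 = 131.1 mol/s.
N₂ fed = 131.1 × 79/21 = 493.1 mol/s.
Fuel reacted = 0.854 × 122 → ξ = 104.2 mol/s.
Outlet (n = n₀ + ν ξ):
  H₂: 122 − 1(104.2) = 17.81
  O₂: 131.1 − 0.5(104.2) = 79
  N₂: 493.1 (inert)
  H₂O: 0 + 1(104.2) = 104.2
Dry total = 590 mol/s; y_N₂ (dry) = 493.1 / 590 = 0.8359.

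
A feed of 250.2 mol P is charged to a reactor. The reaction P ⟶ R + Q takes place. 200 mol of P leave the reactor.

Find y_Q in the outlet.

For P: n = n₀ − 1ξ → 200 = 250.2 − 1ξ, giving ξ = 50.2 mol.
Outlet amounts (n = n₀ + ν ξ):
  P: 250.2 − 1(50.2) = 200
  R: 0 + 1(50.2) = 50.2
  Q: 0 + 1(50.2) = 50.2
Total out = 300.4 mol; y_Q = 50.2 / 300.4 = 0.1671.

0.167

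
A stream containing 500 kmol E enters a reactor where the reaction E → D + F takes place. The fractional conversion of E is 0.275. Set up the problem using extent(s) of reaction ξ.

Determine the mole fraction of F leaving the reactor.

E reacted = 0.275 × 500 = 137.5 kmol; ν_E = −1, so ξ = 137.5/1 = 137.5 kmol.
Outlet amounts (n = n₀ + ν ξ):
  E: 500 − 1(137.5) = 362.5
  D: 0 + 1(137.5) = 137.5
  F: 0 + 1(137.5) = 137.5
Total out = 637.5 kmol; y_F = 137.5 / 637.5 = 0.2157.

0.216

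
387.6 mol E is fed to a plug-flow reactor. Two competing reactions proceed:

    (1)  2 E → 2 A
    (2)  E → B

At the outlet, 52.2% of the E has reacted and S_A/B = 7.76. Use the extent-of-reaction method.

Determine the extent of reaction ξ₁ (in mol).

ξ₁ = 89.6 mol

Conversion of E: E consumed = 0.522 × 387.6 = 202.3 mol = 2ξ₁ + 1ξ₂.
Selectivity: 2ξ₁ / (1ξ₂) = 7.76 → ξ₁ = 3.88 ξ₂.
Substitute: (2·3.88 + 1) ξ₂ = 202.3 → ξ₂ = 23.1 mol, ξ₁ = 89.62 mol.
Outlet amounts (n = n₀ + Σ ν·ξ):
  E: 387.6 − 2(89.62) − 1(23.1) = 185.3
  A: 0 + 2(89.62) = 179.2
  B: 0 + 1(23.1) = 23.1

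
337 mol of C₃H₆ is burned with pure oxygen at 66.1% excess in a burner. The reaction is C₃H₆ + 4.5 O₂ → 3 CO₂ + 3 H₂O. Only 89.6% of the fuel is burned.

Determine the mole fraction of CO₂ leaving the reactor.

Stoichiometric O₂ = 4.5 × 337 = 1516 mol; O₂ fed = 1516 × 1.661 = 2519 mol.
Fuel reacted = 0.896 × 337 → ξ = 302 mol.
Outlet (n = n₀ + ν ξ):
  C₃H₆: 337 − 1(302) = 35.05
  O₂: 2519 − 4.5(302) = 1160
  CO₂: 0 + 3(302) = 905.9
  H₂O: 0 + 3(302) = 905.9
Total out = 3007 mol; y_CO₂ = 905.9 / 3007 = 0.3013.

0.301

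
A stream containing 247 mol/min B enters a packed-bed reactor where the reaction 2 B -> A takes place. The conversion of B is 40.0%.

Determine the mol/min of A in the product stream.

B reacted = 0.4 × 247 = 98.8 mol/min; ν_B = −2, so ξ = 98.8/2 = 49.4 mol/min.
Outlet amounts (n = n₀ + ν ξ):
  B: 247 − 2(49.4) = 148.2
  A: 0 + 1(49.4) = 49.4

49.4 mol/min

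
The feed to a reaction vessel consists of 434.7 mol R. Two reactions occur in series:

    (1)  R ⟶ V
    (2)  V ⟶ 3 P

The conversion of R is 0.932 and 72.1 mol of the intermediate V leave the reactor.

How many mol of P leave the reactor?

999 mol

Conversion of R: R consumed = 1ξ₁ = 0.932 × 434.7 → ξ₁ = 405.1 mol.
V balance: n_V = 0 + 1ξ₁ − 1ξ₂ = 72.1 → ξ₂ = (1·405.1 − 72.1)/1 = 333 mol.
Outlet amounts (n = n₀ + Σ ν·ξ):
  R: 434.7 − 1(405.1) = 29.56
  V: 0 + 1(405.1) − 1(333) = 72.1
  P: 0 + 3(333) = 999.1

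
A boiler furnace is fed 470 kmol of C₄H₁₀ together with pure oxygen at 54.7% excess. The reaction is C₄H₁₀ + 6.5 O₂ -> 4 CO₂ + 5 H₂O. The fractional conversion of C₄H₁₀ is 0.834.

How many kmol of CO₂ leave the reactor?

Stoichiometric O₂ = 6.5 × 470 = 3055 kmol; O₂ fed = 3055 × 1.547 = 4726 kmol.
Fuel reacted = 0.834 × 470 → ξ = 392 kmol.
Outlet (n = n₀ + ν ξ):
  C₄H₁₀: 470 − 1(392) = 78.02
  O₂: 4726 − 6.5(392) = 2178
  CO₂: 0 + 4(392) = 1568
  H₂O: 0 + 5(392) = 1960

1570 kmol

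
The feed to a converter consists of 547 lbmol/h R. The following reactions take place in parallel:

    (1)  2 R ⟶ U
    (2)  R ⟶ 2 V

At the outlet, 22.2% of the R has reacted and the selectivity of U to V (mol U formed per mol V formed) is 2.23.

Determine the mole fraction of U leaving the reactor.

0.108

Conversion of R: R consumed = 0.222 × 547 = 121.4 lbmol/h = 2ξ₁ + 1ξ₂.
Selectivity: 1ξ₁ / (2ξ₂) = 2.23 → ξ₁ = 4.46 ξ₂.
Substitute: (2·4.46 + 1) ξ₂ = 121.4 → ξ₂ = 12.24 lbmol/h, ξ₁ = 54.6 lbmol/h.
Outlet amounts (n = n₀ + Σ ν·ξ):
  R: 547 − 2(54.6) − 1(12.24) = 425.6
  U: 0 + 1(54.6) = 54.6
  V: 0 + 2(12.24) = 24.48
Total out = 504.6 lbmol/h; y_U = 54.6 / 504.6 = 0.1082.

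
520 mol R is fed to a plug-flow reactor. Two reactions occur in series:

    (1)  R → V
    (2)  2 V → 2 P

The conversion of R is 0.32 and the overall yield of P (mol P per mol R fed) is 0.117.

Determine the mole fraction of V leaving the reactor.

0.203

Conversion of R: R consumed = 1ξ₁ = 0.32 × 520 → ξ₁ = 166.4 mol.
Yield of P: 2ξ₂ / 520 = 0.117 → ξ₂ = 30.42 mol.
Outlet amounts (n = n₀ + Σ ν·ξ):
  R: 520 − 1(166.4) = 353.6
  V: 0 + 1(166.4) − 2(30.42) = 105.6
  P: 0 + 2(30.42) = 60.84
Total out = 520 mol; y_V = 105.6 / 520 = 0.203.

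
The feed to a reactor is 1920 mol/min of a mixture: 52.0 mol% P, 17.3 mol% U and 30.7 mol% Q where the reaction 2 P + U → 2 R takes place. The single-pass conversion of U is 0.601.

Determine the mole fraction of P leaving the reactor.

0.348

U reacted = 0.601 × 332.2 = 199.6 mol/min; ν_U = −1, so ξ = 199.6/1 = 199.6 mol/min.
Outlet amounts (n = n₀ + ν ξ):
  P: 998.4 − 2(199.6) = 599.1
  U: 332.2 − 1(199.6) = 132.5
  R: 0 + 2(199.6) = 399.3
  Q: 589.4 (inert)
Total out = 1720 mol/min; y_P = 599.1 / 1720 = 0.3483.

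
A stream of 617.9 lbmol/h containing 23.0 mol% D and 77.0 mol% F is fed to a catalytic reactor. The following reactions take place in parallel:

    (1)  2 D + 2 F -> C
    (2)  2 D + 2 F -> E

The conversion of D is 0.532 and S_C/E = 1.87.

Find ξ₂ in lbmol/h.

ξ₂ = 13.2 lbmol/h

Conversion of D: D consumed = 0.532 × 142.1 = 75.61 lbmol/h = 2ξ₁ + 2ξ₂.
Selectivity: 1ξ₁ / (1ξ₂) = 1.87 → ξ₁ = 1.87 ξ₂.
Substitute: (2·1.87 + 2) ξ₂ = 75.61 → ξ₂ = 13.17 lbmol/h, ξ₁ = 24.63 lbmol/h.
Outlet amounts (n = n₀ + Σ ν·ξ):
  D: 142.1 − 2(24.63) − 2(13.17) = 66.51
  F: 475.8 − 2(24.63) − 2(13.17) = 400.2
  C: 0 + 1(24.63) = 24.63
  E: 0 + 1(13.17) = 13.17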